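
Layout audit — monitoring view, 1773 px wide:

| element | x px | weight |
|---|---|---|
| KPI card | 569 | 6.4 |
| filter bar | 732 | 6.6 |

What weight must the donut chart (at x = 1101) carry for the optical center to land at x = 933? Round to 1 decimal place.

Known weights sum to 6.4 + 6.6 = 13.0; their moment is 6.4·569 + 6.6·732 = 8472.8.
For the centroid to hit 933: (8472.8 + w·1101) / (13.0 + w) = 933.
So w = (933·13.0 − 8472.8)/(1101 − 933) = 3656.2/168 ≈ 21.76.

w ≈ 21.8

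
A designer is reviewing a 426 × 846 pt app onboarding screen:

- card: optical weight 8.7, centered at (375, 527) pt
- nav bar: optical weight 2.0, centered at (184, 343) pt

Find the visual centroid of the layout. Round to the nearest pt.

(339, 493)

Total weight = 8.7 + 2.0 = 10.7.
Σw·x = 8.7·375 + 2.0·184 = 3630.5, so x̄ = 3630.5/10.7 ≈ 339.30.
Σw·y = 8.7·527 + 2.0·343 = 5270.9, so ȳ = 5270.9/10.7 ≈ 492.61.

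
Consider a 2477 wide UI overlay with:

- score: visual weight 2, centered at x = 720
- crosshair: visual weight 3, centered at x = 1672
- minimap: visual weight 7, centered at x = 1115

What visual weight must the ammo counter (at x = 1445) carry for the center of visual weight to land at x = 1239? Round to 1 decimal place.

w ≈ 2.9

Fixed elements: Σw = 2 + 3 + 7 = 12, Σw·x = 2·720 + 3·1672 + 7·1115 = 14261.
Set Σw·x/Σw = 1239: (14261 + 1445w) = 1239·(12 + w).
Rearranging, w·(1445 − 1239) = 1239·12 − 14261 = 607, so w ≈ 607/206 = 2.95.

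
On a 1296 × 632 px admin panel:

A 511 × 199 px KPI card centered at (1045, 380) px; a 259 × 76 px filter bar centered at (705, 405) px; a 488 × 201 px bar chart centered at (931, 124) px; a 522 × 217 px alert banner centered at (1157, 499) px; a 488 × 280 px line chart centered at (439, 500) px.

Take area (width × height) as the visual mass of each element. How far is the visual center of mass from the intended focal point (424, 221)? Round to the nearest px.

≈ 466 px

Areas: KPI card 511·199 = 101689, filter bar 259·76 = 19684, bar chart 488·201 = 98088, alert banner 522·217 = 113274, line chart 488·280 = 136640. Total weight = 469375.
x-moment: 101689·1045 + 19684·705 + 98088·931 + 113274·1157 + 136640·439 = 402505131; centroid 402505131/469375 ≈ 857.53.
y-moment: 101689·380 + 19684·405 + 98088·124 + 113274·499 + 136640·500 = 183620478; centroid 183620478/469375 ≈ 391.20.
Relative to (424, 221): Δ = (433.53, 170.20); |Δ| = √(433.53² + 170.20²) ≈ 465.75.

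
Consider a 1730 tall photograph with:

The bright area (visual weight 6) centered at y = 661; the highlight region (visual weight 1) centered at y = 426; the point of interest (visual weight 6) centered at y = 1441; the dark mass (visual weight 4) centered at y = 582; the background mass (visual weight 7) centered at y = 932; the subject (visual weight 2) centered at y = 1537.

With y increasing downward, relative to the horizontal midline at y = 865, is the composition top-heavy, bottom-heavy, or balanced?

bottom-heavy

Σw = 6 + 1 + 6 + 4 + 7 + 2 = 26.
y: moment 24964 / weight 26 ≈ 960.15
960.2 vs midline 865 → bottom-heavy.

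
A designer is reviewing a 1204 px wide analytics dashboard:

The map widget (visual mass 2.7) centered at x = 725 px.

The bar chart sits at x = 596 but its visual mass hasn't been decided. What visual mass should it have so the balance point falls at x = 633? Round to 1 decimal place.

w ≈ 6.7

Known: weight 2.7 with moment 2.7·725 = 1957.5.
Set Σw·x/Σw = 633: (1957.5 + 596w) = 633·(2.7 + w).
Rearranging, w·(596 − 633) = 633·2.7 − 1957.5 = -248.4, so w ≈ -248.4/-37 = 6.71.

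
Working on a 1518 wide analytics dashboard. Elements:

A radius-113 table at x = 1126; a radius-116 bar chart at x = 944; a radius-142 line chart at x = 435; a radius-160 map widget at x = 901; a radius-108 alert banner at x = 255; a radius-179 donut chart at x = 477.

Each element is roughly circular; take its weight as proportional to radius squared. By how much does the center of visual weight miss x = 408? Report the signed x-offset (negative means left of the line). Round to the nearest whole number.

r² weights: table 113² = 12769, bar chart 116² = 13456, line chart 142² = 20164, map widget 160² = 25600, alert banner 108² = 11664, donut chart 179² = 32041. Total = 115694.
Σw·x = 77175175; x̄ = 77175175/115694 ≈ 667.06.
Offset from x = 408: 667.06 − 408 ≈ 259.06.

≈ 259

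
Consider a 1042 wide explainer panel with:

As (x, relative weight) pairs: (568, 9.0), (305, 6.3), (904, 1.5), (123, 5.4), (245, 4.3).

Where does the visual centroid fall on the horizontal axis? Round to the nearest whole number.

x ≈ 381

Σw = 9.0 + 6.3 + 1.5 + 5.4 + 4.3 = 26.5.
Σw·x = 9.0·568 + 6.3·305 + 1.5·904 + 5.4·123 + 4.3·245 = 10107.2, so x̄ = 10107.2/26.5 ≈ 381.40.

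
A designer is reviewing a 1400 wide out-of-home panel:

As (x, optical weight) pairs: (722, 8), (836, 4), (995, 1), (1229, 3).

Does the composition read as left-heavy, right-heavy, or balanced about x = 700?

right-heavy

Weights sum to 8 + 4 + 1 + 3 = 16.
x: (8·722 + 4·836 + 1·995 + 3·1229) / 16 = 13802 / 16 ≈ 862.62
862.6 lies right of the midline 700, so the layout is right-heavy.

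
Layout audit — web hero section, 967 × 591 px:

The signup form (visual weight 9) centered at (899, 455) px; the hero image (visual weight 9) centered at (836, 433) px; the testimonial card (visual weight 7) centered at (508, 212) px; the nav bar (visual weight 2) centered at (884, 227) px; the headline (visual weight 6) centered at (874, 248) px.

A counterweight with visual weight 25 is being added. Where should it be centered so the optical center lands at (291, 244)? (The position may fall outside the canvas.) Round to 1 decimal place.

(-372.2, 109.4)

New total weight: (9 + 9 + 7 + 2 + 6) + 25 = 58.
x: target moment 58×291 = 16878; current 9·899 + 9·836 + 7·508 + 2·884 + 6·874 = 26183; the counterweight supplies -9305, so x = -9305/25 ≈ -372.20.
y: target moment 58×244 = 14152; current 9·455 + 9·433 + 7·212 + 2·227 + 6·248 = 11418; the counterweight supplies 2734, so y = 2734/25 ≈ 109.36.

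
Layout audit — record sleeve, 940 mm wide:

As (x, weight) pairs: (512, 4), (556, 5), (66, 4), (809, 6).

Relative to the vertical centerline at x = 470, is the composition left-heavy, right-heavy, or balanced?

Weights sum to 4 + 5 + 4 + 6 = 19.
Σw·x = 4·512 + 5·556 + 4·66 + 6·809 = 9946, so x̄ = 9946/19 ≈ 523.47.
Since 523.5 is right of 470, the composition reads right-heavy.

right-heavy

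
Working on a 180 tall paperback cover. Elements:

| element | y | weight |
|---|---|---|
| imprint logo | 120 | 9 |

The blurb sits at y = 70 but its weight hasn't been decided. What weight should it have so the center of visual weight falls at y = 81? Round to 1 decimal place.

The single fixed element contributes weight 9, moment 9·120 = 1080.
Set Σw·y/Σw = 81: (1080 + 70w) = 81·(9 + w).
So w = (81·9 − 1080)/(70 − 81) = -351/-11 ≈ 31.91.

w ≈ 31.9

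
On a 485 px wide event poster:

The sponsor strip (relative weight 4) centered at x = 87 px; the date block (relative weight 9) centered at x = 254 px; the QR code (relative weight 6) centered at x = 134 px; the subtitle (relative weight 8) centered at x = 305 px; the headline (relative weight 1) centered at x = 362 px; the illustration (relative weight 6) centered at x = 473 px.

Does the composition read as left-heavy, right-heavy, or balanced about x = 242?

right-heavy

Weights sum to 4 + 9 + 6 + 8 + 1 + 6 = 34.
Σw·x = 9078; x̄ = 9078/34 ≈ 267.00.
267.0 vs midline 242 → right-heavy.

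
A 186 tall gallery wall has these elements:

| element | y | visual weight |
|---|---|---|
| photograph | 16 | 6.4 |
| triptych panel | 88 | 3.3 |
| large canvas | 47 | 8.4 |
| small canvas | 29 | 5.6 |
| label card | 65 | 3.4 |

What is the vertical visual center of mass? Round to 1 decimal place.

y ≈ 43.2

Total weight = 6.4 + 3.3 + 8.4 + 5.6 + 3.4 = 27.1.
y-moment: 6.4·16 + 3.3·88 + 8.4·47 + 5.6·29 + 3.4·65 = 1171.0; centroid 1171.0/27.1 ≈ 43.21.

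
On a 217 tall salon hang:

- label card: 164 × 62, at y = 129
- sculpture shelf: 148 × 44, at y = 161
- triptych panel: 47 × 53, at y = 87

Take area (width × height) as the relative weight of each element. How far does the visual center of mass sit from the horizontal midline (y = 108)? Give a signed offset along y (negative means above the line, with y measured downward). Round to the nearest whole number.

≈ 26

Taking area as weight: label card 164·62 = 10168, sculpture shelf 148·44 = 6512, triptych panel 47·53 = 2491. Sum 19171.
Σw·y = 10168·129 + 6512·161 + 2491·87 = 2576821, so ȳ = 2576821/19171 ≈ 134.41.
Offset from y = 108: 134.41 − 108 ≈ 26.41.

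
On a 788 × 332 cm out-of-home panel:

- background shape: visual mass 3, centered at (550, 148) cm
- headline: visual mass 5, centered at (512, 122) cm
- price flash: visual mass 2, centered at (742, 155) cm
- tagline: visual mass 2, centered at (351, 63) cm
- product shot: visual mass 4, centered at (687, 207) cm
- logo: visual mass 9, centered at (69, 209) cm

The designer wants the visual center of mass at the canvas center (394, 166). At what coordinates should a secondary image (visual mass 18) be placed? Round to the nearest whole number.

(399, 163)

New total weight: (3 + 5 + 2 + 2 + 4 + 9) + 18 = 43.
Along x: (9765 + 18·x) / 43 = 394 (existing moment 3·550 + 5·512 + 2·742 + 2·351 + 4·687 + 9·69 = 9765) ⇒ x = (16942 − 9765) / 18 ≈ 398.72.
Along y: (4199 + 18·y) / 43 = 166 (existing moment 3·148 + 5·122 + 2·155 + 2·63 + 4·207 + 9·209 = 4199) ⇒ y = (7138 − 4199) / 18 ≈ 163.28.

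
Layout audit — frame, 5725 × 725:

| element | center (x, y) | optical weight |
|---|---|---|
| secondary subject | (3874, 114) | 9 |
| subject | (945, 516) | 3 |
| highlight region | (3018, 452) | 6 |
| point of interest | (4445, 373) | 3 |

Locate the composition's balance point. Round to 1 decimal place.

(3292.6, 305.0)

Total weight = 9 + 3 + 6 + 3 = 21.
x-moment: 9·3874 + 3·945 + 6·3018 + 3·4445 = 69144; centroid 69144/21 ≈ 3292.57.
y-moment: 9·114 + 3·516 + 6·452 + 3·373 = 6405; centroid 6405/21 ≈ 305.00.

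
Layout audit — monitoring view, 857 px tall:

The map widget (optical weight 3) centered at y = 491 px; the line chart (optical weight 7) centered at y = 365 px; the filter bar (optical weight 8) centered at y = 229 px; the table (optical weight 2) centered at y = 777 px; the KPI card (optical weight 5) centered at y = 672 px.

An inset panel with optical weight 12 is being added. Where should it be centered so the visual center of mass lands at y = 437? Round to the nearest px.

y ≈ 450

After adding the inset panel, total weight = 3 + 7 + 8 + 2 + 5 + 12 = 37.
y: need Σw·y = 37·437 = 16169. Existing = 3·491 + 7·365 + 8·229 + 2·777 + 5·672 = 10774. Remainder 5395 / 12 ≈ 449.58.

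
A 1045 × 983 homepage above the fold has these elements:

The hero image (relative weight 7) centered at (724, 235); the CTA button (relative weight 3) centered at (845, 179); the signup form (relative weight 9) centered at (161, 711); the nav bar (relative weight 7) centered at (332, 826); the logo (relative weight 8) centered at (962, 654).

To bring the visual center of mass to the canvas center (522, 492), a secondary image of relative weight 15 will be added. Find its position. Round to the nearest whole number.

(434, 301)

After adding the secondary image, total weight = 7 + 3 + 9 + 7 + 8 + 15 = 49.
x: need Σw·x = 49·522 = 25578. Existing = 7·724 + 3·845 + 9·161 + 7·332 + 8·962 = 19072. Remainder 6506 / 15 ≈ 433.73.
y: need Σw·y = 49·492 = 24108. Existing = 7·235 + 3·179 + 9·711 + 7·826 + 8·654 = 19595. Remainder 4513 / 15 ≈ 300.87.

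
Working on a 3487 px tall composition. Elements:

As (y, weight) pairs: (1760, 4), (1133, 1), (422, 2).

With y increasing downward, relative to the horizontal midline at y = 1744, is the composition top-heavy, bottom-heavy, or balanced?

Σw = 4 + 1 + 2 = 7.
y-moment: 4·1760 + 1·1133 + 2·422 = 9017; centroid 9017/7 ≈ 1288.14.
1288.1 vs midline 1744 → top-heavy.

top-heavy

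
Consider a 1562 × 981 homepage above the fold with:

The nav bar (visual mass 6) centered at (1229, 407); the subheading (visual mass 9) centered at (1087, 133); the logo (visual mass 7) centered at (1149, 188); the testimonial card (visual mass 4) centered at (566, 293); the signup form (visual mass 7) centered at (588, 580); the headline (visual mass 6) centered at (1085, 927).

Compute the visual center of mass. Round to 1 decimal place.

(976.7, 403.8)

Total weight = 6 + 9 + 7 + 4 + 7 + 6 = 39.
Σw·x = 38090; x̄ = 38090/39 ≈ 976.67.
Σw·y = 15749; ȳ = 15749/39 ≈ 403.82.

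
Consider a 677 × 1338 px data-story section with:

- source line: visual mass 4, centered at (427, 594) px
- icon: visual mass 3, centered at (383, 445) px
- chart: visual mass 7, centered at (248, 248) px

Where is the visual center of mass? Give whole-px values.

(328, 389)

Total weight = 4 + 3 + 7 = 14.
x-moment: 4·427 + 3·383 + 7·248 = 4593; centroid 4593/14 ≈ 328.07.
y-moment: 4·594 + 3·445 + 7·248 = 5447; centroid 5447/14 ≈ 389.07.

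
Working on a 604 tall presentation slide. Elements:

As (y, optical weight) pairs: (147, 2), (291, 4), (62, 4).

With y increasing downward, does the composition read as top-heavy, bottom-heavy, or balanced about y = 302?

top-heavy

Weights sum to 2 + 4 + 4 = 10.
y: (2·147 + 4·291 + 4·62) / 10 = 1706 / 10 ≈ 170.60
170.6 vs midline 302 → top-heavy.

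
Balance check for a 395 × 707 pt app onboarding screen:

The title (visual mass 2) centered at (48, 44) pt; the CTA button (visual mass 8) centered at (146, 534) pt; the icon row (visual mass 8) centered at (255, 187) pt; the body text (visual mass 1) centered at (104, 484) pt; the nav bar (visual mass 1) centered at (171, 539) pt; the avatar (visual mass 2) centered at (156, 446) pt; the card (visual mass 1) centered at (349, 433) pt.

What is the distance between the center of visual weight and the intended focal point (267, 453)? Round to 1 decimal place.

Total weight = 2 + 8 + 8 + 1 + 1 + 2 + 1 = 23.
x-moment: 2·48 + 8·146 + 8·255 + 1·104 + 1·171 + 2·156 + 1·349 = 4240; centroid 4240/23 ≈ 184.35.
y-moment: 2·44 + 8·534 + 8·187 + 1·484 + 1·539 + 2·446 + 1·433 = 8204; centroid 8204/23 ≈ 356.70.
Relative to (267, 453): Δ = (-82.65, -96.30); |Δ| = √(-82.65² + -96.30²) ≈ 126.91.

≈ 126.9 pt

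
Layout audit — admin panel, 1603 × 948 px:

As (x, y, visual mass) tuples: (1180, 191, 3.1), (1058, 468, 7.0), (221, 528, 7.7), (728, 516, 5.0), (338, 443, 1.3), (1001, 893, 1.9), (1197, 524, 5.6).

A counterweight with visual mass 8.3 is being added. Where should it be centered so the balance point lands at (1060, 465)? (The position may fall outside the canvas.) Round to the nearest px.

New total weight: (3.1 + 7.0 + 7.7 + 5.0 + 1.3 + 1.9 + 5.6) + 8.3 = 39.9.
Along x: (25450.2 + 8.3·x) / 39.9 = 1060 (existing moment 3.1·1180 + 7.0·1058 + 7.7·221 + 5.0·728 + 1.3·338 + 1.9·1001 + 5.6·1197 = 25450.2) ⇒ x = (42294.0 − 25450.2) / 8.3 ≈ 2029.37.
Along y: (15720.7 + 8.3·y) / 39.9 = 465 (existing moment 3.1·191 + 7.0·468 + 7.7·528 + 5.0·516 + 1.3·443 + 1.9·893 + 5.6·524 = 15720.7) ⇒ y = (18553.5 − 15720.7) / 8.3 ≈ 341.30.

(2029, 341)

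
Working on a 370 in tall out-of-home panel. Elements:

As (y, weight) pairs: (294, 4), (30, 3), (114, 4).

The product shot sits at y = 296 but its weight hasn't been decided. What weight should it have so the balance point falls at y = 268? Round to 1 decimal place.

Existing Σw = 11 (4 + 3 + 4); existing moment 4·294 + 3·30 + 4·114 = 1722.
For the centroid to hit 268: (1722 + w·296) / (11 + w) = 268.
Solving: w = (268·11 − 1722) / (296 − 268) = 1226 / 28 ≈ 43.79.

w ≈ 43.8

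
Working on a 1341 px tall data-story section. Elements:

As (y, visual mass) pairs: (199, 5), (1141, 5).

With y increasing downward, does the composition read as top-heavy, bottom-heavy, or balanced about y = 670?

Weights sum to 5 + 5 = 10.
y-moment: 5·199 + 5·1141 = 6700; centroid 6700/10 ≈ 670.00.
That equals the midline 670 — balanced.

balanced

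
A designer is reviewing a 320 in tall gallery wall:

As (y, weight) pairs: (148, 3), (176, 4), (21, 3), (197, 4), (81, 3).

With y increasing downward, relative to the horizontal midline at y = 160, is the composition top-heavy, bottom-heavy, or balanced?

top-heavy

Total weight = 3 + 4 + 3 + 4 + 3 = 17.
y-moment: 3·148 + 4·176 + 3·21 + 4·197 + 3·81 = 2242; centroid 2242/17 ≈ 131.88.
Since 131.9 is above (smaller y than) 160, the composition reads top-heavy.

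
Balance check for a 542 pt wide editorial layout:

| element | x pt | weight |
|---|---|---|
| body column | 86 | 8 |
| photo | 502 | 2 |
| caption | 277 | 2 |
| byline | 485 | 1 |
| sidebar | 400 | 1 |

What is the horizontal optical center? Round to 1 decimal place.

x ≈ 223.6

Σw = 8 + 2 + 2 + 1 + 1 = 14.
Σw·x = 8·86 + 2·502 + 2·277 + 1·485 + 1·400 = 3131, so x̄ = 3131/14 ≈ 223.64.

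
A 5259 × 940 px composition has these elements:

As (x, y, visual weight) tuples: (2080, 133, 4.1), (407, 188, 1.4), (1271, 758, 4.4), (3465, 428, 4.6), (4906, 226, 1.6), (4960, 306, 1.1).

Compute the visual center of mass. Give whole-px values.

(2554, 396)

Weights sum to 4.1 + 1.4 + 4.4 + 4.6 + 1.6 + 1.1 = 17.2.
x: moment 43934.8 / weight 17.2 ≈ 2554.35
Σw·y = 6810.7; ȳ = 6810.7/17.2 ≈ 395.97.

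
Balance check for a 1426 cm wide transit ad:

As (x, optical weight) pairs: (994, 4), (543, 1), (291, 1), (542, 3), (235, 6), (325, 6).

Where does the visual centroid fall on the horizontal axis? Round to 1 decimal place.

Weights sum to 4 + 1 + 1 + 3 + 6 + 6 = 21.
x: (4·994 + 1·543 + 1·291 + 3·542 + 6·235 + 6·325) / 21 = 9796 / 21 ≈ 466.48

x ≈ 466.5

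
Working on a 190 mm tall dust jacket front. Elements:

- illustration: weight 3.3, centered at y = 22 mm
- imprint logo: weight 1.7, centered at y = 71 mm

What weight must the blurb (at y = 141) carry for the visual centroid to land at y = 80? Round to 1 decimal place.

Fixed elements: Σw = 3.3 + 1.7 = 5.0, Σw·y = 3.3·22 + 1.7·71 = 193.3.
For the centroid to hit 80: (193.3 + w·141) / (5.0 + w) = 80.
Solving: w = (80·5.0 − 193.3) / (141 − 80) = 206.7 / 61 ≈ 3.39.

w ≈ 3.4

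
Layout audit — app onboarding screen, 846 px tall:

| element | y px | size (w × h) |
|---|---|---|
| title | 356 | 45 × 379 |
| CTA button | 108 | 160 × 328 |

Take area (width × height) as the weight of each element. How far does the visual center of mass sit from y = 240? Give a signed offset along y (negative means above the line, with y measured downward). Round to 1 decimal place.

≈ -71.2 px

Taking area as weight: title 45·379 = 17055, CTA button 160·328 = 52480. Sum 69535.
y: (17055·356 + 52480·108) / 69535 = 11739420 / 69535 ≈ 168.83
Against y = 240, that's 168.83 − 240 = -71.17.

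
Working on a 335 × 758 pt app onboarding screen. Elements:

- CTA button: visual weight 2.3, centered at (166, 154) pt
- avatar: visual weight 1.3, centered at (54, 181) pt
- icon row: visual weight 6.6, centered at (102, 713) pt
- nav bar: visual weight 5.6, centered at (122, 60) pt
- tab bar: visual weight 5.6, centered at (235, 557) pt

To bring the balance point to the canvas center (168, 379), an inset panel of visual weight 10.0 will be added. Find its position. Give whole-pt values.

(215, 315)

With the inset panel, Σw becomes 2.3 + 1.3 + 6.6 + 5.6 + 5.6 + 10.0 = 31.4.
Along x: (3124.4 + 10.0·x) / 31.4 = 168 (existing moment 2.3·166 + 1.3·54 + 6.6·102 + 5.6·122 + 5.6·235 = 3124.4) ⇒ x = (5275.2 − 3124.4) / 10.0 ≈ 215.08.
Along y: (8750.5 + 10.0·y) / 31.4 = 379 (existing moment 2.3·154 + 1.3·181 + 6.6·713 + 5.6·60 + 5.6·557 = 8750.5) ⇒ y = (11900.6 − 8750.5) / 10.0 ≈ 315.01.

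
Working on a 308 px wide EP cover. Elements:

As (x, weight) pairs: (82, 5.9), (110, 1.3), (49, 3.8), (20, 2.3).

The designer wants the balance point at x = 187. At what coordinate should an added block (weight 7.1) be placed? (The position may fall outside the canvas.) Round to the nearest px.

x ≈ 416

With the added block, Σw becomes 5.9 + 1.3 + 3.8 + 2.3 + 7.1 = 20.4.
Along x: (859.0 + 7.1·x) / 20.4 = 187 (existing moment 5.9·82 + 1.3·110 + 3.8·49 + 2.3·20 = 859.0) ⇒ x = (3814.8 − 859.0) / 7.1 ≈ 416.31.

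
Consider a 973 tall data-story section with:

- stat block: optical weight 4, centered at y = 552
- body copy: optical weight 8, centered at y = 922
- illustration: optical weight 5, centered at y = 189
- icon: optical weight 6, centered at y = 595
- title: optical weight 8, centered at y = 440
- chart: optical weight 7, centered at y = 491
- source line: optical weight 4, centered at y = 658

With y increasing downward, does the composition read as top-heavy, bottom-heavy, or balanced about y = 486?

bottom-heavy

Weights sum to 4 + 8 + 5 + 6 + 8 + 7 + 4 = 42.
y-moment: 4·552 + 8·922 + 5·189 + 6·595 + 8·440 + 7·491 + 4·658 = 23688; centroid 23688/42 ≈ 564.00.
Since 564.0 is below (larger y than) 486, the composition reads bottom-heavy.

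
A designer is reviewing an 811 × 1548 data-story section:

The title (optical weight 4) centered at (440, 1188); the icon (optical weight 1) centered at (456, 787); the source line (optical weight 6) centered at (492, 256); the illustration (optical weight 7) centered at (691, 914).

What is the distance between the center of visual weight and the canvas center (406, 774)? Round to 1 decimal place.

Σw = 4 + 1 + 6 + 7 = 18.
Σw·x = 4·440 + 1·456 + 6·492 + 7·691 = 10005, so x̄ = 10005/18 ≈ 555.83.
Σw·y = 4·1188 + 1·787 + 6·256 + 7·914 = 13473, so ȳ = 13473/18 ≈ 748.50.
Relative to (406, 774): Δ = (149.83, -25.50); |Δ| = √(149.83² + -25.50²) ≈ 151.99.

≈ 152.0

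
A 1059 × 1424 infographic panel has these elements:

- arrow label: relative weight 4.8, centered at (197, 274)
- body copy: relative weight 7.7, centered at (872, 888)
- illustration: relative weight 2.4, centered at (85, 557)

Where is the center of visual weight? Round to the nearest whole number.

(528, 637)

Weights sum to 4.8 + 7.7 + 2.4 = 14.9.
Σw·x = 4.8·197 + 7.7·872 + 2.4·85 = 7864.0, so x̄ = 7864.0/14.9 ≈ 527.79.
Σw·y = 4.8·274 + 7.7·888 + 2.4·557 = 9489.6, so ȳ = 9489.6/14.9 ≈ 636.89.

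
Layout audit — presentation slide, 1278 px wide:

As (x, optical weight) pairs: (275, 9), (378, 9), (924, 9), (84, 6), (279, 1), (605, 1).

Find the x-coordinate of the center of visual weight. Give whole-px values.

Σw = 9 + 9 + 9 + 6 + 1 + 1 = 35.
x-moment: 9·275 + 9·378 + 9·924 + 6·84 + 1·279 + 1·605 = 15581; centroid 15581/35 ≈ 445.17.

x ≈ 445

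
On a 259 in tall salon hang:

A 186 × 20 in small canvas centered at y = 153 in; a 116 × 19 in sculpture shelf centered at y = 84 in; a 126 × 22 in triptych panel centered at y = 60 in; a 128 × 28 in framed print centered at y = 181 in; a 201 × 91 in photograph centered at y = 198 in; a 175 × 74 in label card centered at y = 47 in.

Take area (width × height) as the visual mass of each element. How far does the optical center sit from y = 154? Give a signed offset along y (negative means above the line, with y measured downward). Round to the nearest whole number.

≈ -21 in

Areas → weights: small canvas 186·20 = 3720, sculpture shelf 116·19 = 2204, triptych panel 126·22 = 2772, framed print 128·28 = 3584, photograph 201·91 = 18291, label card 175·74 = 12950; Σw = 43521.
y: moment 5799588 / weight 43521 ≈ 133.26
Against y = 154, that's 133.26 − 154 = -20.74.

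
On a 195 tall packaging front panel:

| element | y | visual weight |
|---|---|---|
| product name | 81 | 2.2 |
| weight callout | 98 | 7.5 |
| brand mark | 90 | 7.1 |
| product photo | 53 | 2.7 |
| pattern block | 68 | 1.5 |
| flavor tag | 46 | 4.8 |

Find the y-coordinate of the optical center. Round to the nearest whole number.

y ≈ 78

Total weight = 2.2 + 7.5 + 7.1 + 2.7 + 1.5 + 4.8 = 25.8.
y: (2.2·81 + 7.5·98 + 7.1·90 + 2.7·53 + 1.5·68 + 4.8·46) / 25.8 = 2018.1 / 25.8 ≈ 78.22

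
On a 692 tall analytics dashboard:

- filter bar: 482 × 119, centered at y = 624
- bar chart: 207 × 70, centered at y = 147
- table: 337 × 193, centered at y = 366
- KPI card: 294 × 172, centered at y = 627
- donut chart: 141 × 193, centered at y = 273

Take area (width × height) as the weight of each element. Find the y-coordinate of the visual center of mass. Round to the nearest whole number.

y ≈ 470

Taking area as weight: filter bar 482·119 = 57358, bar chart 207·70 = 14490, table 337·193 = 65041, KPI card 294·172 = 50568, donut chart 141·193 = 27213. Sum 214670.
y: (57358·624 + 14490·147 + 65041·366 + 50568·627 + 27213·273) / 214670 = 100861713 / 214670 ≈ 469.85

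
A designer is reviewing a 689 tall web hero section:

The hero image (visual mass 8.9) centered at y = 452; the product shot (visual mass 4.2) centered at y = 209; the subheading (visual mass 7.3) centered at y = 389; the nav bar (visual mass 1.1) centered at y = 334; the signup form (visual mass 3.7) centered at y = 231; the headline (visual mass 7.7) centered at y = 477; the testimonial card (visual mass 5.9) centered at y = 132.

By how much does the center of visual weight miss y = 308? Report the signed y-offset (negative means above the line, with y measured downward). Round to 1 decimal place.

≈ 37.7

Σw = 8.9 + 4.2 + 7.3 + 1.1 + 3.7 + 7.7 + 5.9 = 38.8.
Σw·y = 8.9·452 + 4.2·209 + 7.3·389 + 1.1·334 + 3.7·231 + 7.7·477 + 5.9·132 = 13414.1, so ȳ = 13414.1/38.8 ≈ 345.72.
Difference: 345.72 − 308 ≈ 37.72.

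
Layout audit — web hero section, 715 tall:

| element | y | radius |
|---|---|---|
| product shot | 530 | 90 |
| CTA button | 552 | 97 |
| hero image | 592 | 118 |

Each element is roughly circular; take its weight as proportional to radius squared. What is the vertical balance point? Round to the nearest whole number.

r² weights: product shot 90² = 8100, CTA button 97² = 9409, hero image 118² = 13924. Total = 31433.
y: (8100·530 + 9409·552 + 13924·592) / 31433 = 17729776 / 31433 ≈ 564.05

y ≈ 564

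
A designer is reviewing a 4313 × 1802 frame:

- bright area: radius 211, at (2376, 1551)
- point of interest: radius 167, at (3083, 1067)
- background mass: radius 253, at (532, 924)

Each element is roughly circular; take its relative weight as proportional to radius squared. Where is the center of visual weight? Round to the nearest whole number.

r² weights: bright area 211² = 44521, point of interest 167² = 27889, background mass 253² = 64009. Total = 136419.
Σw·x = 44521·2376 + 27889·3083 + 64009·532 = 225816471, so x̄ = 225816471/136419 ≈ 1655.32.
Σw·y = 44521·1551 + 27889·1067 + 64009·924 = 157953950, so ȳ = 157953950/136419 ≈ 1157.86.

(1655, 1158)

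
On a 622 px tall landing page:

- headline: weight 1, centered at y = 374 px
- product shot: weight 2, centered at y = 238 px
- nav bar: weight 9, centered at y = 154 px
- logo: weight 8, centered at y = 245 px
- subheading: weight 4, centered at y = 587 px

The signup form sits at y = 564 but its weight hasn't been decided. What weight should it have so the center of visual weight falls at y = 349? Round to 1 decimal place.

w ≈ 8.5

Fixed elements: Σw = 1 + 2 + 9 + 8 + 4 = 24, Σw·y = 1·374 + 2·238 + 9·154 + 8·245 + 4·587 = 6544.
Set Σw·y/Σw = 349: (6544 + 564w) = 349·(24 + w).
Solving: w = (349·24 − 6544) / (564 − 349) = 1832 / 215 ≈ 8.52.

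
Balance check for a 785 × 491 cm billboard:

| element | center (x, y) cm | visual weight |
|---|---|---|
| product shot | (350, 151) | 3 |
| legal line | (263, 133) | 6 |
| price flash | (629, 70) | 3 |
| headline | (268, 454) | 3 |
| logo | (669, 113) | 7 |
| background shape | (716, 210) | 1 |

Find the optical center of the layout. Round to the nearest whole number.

(466, 166)

Weights sum to 3 + 6 + 3 + 3 + 7 + 1 = 23.
Σw·x = 10718; x̄ = 10718/23 ≈ 466.00.
Σw·y = 3824; ȳ = 3824/23 ≈ 166.26.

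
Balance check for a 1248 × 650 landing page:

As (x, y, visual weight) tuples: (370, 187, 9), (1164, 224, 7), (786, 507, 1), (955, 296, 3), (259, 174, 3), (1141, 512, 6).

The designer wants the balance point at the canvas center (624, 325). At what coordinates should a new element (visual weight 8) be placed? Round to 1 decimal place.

New total weight: (9 + 7 + 1 + 3 + 3 + 6) + 8 = 37.
x: need Σw·x = 37·624 = 23088. Existing = 9·370 + 7·1164 + 1·786 + 3·955 + 3·259 + 6·1141 = 22752. Remainder 336 / 8 ≈ 42.00.
y: need Σw·y = 37·325 = 12025. Existing = 9·187 + 7·224 + 1·507 + 3·296 + 3·174 + 6·512 = 8240. Remainder 3785 / 8 ≈ 473.12.

(42.0, 473.1)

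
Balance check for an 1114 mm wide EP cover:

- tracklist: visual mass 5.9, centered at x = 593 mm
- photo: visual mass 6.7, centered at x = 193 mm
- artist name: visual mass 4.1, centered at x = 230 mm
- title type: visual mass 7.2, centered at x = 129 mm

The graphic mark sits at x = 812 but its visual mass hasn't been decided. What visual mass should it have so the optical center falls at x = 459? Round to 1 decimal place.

Known weights sum to 5.9 + 6.7 + 4.1 + 7.2 = 23.9; their moment is 5.9·593 + 6.7·193 + 4.1·230 + 7.2·129 = 6663.6.
For the centroid to hit 459: (6663.6 + w·812) / (23.9 + w) = 459.
So w = (459·23.9 − 6663.6)/(812 − 459) = 4306.5/353 ≈ 12.20.

w ≈ 12.2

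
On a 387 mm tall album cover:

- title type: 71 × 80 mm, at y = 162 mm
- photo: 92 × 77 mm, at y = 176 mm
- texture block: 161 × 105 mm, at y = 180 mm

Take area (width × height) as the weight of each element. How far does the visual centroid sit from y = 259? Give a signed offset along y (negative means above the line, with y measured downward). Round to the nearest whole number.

Taking area as weight: title type 71·80 = 5680, photo 92·77 = 7084, texture block 161·105 = 16905. Sum 29669.
y-moment: 5680·162 + 7084·176 + 16905·180 = 5209844; centroid 5209844/29669 ≈ 175.60.
Offset from y = 259: 175.60 − 259 ≈ -83.40.

≈ -83 mm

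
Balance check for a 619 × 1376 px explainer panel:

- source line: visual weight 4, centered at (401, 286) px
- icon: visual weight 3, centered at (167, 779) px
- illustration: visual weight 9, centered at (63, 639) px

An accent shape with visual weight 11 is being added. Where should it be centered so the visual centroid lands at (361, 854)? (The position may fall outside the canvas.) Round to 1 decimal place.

(643.2, 1256.9)

With the accent shape, Σw becomes 4 + 3 + 9 + 11 = 27.
x: need Σw·x = 27·361 = 9747. Existing = 4·401 + 3·167 + 9·63 = 2672. Remainder 7075 / 11 ≈ 643.18.
y: need Σw·y = 27·854 = 23058. Existing = 4·286 + 3·779 + 9·639 = 9232. Remainder 13826 / 11 ≈ 1256.91.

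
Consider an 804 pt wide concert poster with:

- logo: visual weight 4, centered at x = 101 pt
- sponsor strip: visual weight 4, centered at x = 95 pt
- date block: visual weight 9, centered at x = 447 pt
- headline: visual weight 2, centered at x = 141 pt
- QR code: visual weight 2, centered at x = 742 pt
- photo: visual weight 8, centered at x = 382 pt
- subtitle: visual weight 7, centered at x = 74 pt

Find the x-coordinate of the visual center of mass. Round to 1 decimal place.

Σw = 4 + 4 + 9 + 2 + 2 + 8 + 7 = 36.
Σw·x = 10147; x̄ = 10147/36 ≈ 281.86.

x ≈ 281.9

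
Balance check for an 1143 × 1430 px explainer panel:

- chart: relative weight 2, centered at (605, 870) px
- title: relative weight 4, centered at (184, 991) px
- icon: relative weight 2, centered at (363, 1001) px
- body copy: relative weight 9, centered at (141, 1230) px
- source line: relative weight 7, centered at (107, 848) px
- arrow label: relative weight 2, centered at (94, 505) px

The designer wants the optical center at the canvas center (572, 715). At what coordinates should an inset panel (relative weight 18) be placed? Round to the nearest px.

(1127, 319)

With the inset panel, Σw becomes 2 + 4 + 2 + 9 + 7 + 2 + 18 = 44.
x: target moment 44×572 = 25168; current 2·605 + 4·184 + 2·363 + 9·141 + 7·107 + 2·94 = 4878; the inset panel supplies 20290, so x = 20290/18 ≈ 1127.22.
y: target moment 44×715 = 31460; current 2·870 + 4·991 + 2·1001 + 9·1230 + 7·848 + 2·505 = 25722; the inset panel supplies 5738, so y = 5738/18 ≈ 318.78.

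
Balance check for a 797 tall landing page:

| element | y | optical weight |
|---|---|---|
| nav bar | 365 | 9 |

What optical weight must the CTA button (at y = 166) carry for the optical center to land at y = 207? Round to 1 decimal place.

w ≈ 34.7

The single fixed element contributes weight 9, moment 9·365 = 3285.
For the centroid to hit 207: (3285 + w·166) / (9 + w) = 207.
Solving: w = (207·9 − 3285) / (166 − 207) = -1422 / -41 ≈ 34.68.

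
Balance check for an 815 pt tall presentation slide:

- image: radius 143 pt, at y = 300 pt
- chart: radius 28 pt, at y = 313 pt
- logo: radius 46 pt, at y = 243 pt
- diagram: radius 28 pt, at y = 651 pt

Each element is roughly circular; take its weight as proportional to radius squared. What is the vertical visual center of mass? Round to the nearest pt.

r² weights: image 143² = 20449, chart 28² = 784, logo 46² = 2116, diagram 28² = 784. Total = 24133.
y-moment: 20449·300 + 784·313 + 2116·243 + 784·651 = 7404664; centroid 7404664/24133 ≈ 306.83.

y ≈ 307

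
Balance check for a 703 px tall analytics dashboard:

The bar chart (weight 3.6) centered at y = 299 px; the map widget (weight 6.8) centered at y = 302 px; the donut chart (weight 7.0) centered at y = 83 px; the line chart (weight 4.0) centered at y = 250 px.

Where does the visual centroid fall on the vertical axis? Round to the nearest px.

y ≈ 220

Weights sum to 3.6 + 6.8 + 7.0 + 4.0 = 21.4.
Σw·y = 3.6·299 + 6.8·302 + 7.0·83 + 4.0·250 = 4711.0, so ȳ = 4711.0/21.4 ≈ 220.14.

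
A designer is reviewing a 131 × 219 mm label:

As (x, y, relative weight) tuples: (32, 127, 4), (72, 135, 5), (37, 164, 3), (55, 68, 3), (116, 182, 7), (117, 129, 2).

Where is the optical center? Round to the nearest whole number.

(75, 142)

Σw = 4 + 5 + 3 + 3 + 7 + 2 = 24.
x: (4·32 + 5·72 + 3·37 + 3·55 + 7·116 + 2·117) / 24 = 1810 / 24 ≈ 75.42
y: (4·127 + 5·135 + 3·164 + 3·68 + 7·182 + 2·129) / 24 = 3411 / 24 ≈ 142.12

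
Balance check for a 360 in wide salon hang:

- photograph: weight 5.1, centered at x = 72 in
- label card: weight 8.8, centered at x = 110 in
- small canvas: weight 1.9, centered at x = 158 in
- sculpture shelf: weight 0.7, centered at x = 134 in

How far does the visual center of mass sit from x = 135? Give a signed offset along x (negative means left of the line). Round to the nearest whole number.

≈ -30 in

Weights sum to 5.1 + 8.8 + 1.9 + 0.7 = 16.5.
x-moment: 5.1·72 + 8.8·110 + 1.9·158 + 0.7·134 = 1729.2; centroid 1729.2/16.5 ≈ 104.80.
Difference: 104.80 − 135 ≈ -30.20.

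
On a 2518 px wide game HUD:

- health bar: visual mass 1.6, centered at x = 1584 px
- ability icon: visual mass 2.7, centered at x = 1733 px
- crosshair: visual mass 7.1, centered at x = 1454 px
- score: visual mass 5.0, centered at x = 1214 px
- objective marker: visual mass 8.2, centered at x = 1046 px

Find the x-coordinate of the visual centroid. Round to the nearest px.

x ≈ 1308

Weights sum to 1.6 + 2.7 + 7.1 + 5.0 + 8.2 = 24.6.
x-moment: 1.6·1584 + 2.7·1733 + 7.1·1454 + 5.0·1214 + 8.2·1046 = 32184.1; centroid 32184.1/24.6 ≈ 1308.30.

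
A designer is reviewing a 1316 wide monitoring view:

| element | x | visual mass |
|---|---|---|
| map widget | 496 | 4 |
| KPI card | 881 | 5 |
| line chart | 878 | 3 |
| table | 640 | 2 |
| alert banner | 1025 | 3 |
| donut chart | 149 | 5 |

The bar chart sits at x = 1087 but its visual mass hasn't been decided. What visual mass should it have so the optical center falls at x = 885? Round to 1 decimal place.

w ≈ 26.5

Existing Σw = 22 (4 + 5 + 3 + 2 + 3 + 5); existing moment 4·496 + 5·881 + 3·878 + 2·640 + 3·1025 + 5·149 = 14123.
Set Σw·x/Σw = 885: (14123 + 1087w) = 885·(22 + w).
Solving: w = (885·22 − 14123) / (1087 − 885) = 5347 / 202 ≈ 26.47.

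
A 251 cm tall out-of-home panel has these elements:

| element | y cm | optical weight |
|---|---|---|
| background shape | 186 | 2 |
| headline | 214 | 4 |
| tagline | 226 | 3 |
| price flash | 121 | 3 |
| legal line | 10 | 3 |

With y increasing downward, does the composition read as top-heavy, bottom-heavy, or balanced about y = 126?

bottom-heavy

Total weight = 2 + 4 + 3 + 3 + 3 = 15.
Σw·y = 2·186 + 4·214 + 3·226 + 3·121 + 3·10 = 2299, so ȳ = 2299/15 ≈ 153.27.
153.3 lies below (larger y than) the midline 126, so the layout is bottom-heavy.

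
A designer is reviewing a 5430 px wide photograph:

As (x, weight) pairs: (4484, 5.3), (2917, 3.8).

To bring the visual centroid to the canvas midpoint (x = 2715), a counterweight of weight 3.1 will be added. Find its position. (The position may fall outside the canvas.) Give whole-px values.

x ≈ -557

With the counterweight, Σw becomes 5.3 + 3.8 + 3.1 = 12.2.
x: target moment 12.2×2715 = 33123.0; current 5.3·4484 + 3.8·2917 = 34849.8; the counterweight supplies -1726.8, so x = -1726.8/3.1 ≈ -557.03.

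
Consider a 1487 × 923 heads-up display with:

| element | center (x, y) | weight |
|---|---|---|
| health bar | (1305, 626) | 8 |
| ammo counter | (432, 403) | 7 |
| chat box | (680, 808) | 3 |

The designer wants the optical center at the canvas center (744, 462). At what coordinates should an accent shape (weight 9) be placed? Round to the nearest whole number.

With the accent shape, Σw becomes 8 + 7 + 3 + 9 = 27.
x: target moment 27×744 = 20088; current 8·1305 + 7·432 + 3·680 = 15504; the accent shape supplies 4584, so x = 4584/9 ≈ 509.33.
y: target moment 27×462 = 12474; current 8·626 + 7·403 + 3·808 = 10253; the accent shape supplies 2221, so y = 2221/9 ≈ 246.78.

(509, 247)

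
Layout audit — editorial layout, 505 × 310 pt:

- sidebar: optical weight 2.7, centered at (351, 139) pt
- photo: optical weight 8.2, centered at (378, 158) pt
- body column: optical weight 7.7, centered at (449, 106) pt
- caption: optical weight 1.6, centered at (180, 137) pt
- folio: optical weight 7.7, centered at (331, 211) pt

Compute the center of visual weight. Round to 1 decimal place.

Weights sum to 2.7 + 8.2 + 7.7 + 1.6 + 7.7 = 27.9.
x-moment: 2.7·351 + 8.2·378 + 7.7·449 + 1.6·180 + 7.7·331 = 10341.3; centroid 10341.3/27.9 ≈ 370.66.
y-moment: 2.7·139 + 8.2·158 + 7.7·106 + 1.6·137 + 7.7·211 = 4331.0; centroid 4331.0/27.9 ≈ 155.23.

(370.7, 155.2)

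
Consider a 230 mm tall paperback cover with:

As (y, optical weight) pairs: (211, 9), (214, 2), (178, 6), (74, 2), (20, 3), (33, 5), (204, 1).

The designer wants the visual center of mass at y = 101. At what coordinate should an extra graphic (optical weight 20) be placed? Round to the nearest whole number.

y ≈ 44

New total weight: (9 + 2 + 6 + 2 + 3 + 5 + 1) + 20 = 48.
y: need Σw·y = 48·101 = 4848. Existing = 9·211 + 2·214 + 6·178 + 2·74 + 3·20 + 5·33 + 1·204 = 3972. Remainder 876 / 20 ≈ 43.80.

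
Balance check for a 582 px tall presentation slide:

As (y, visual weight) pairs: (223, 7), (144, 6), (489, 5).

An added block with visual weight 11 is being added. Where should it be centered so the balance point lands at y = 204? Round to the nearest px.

y ≈ 95

New total weight: (7 + 6 + 5) + 11 = 29.
Along y: (4870 + 11·y) / 29 = 204 (existing moment 7·223 + 6·144 + 5·489 = 4870) ⇒ y = (5916 − 4870) / 11 ≈ 95.09.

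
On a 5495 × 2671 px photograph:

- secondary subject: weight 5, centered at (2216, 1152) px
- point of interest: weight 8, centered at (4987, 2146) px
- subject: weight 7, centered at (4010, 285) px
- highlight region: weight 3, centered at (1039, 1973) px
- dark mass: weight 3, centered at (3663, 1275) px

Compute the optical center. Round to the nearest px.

(3583, 1333)

Total weight = 5 + 8 + 7 + 3 + 3 = 26.
Σw·x = 5·2216 + 8·4987 + 7·4010 + 3·1039 + 3·3663 = 93152, so x̄ = 93152/26 ≈ 3582.77.
Σw·y = 5·1152 + 8·2146 + 7·285 + 3·1973 + 3·1275 = 34667, so ȳ = 34667/26 ≈ 1333.35.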